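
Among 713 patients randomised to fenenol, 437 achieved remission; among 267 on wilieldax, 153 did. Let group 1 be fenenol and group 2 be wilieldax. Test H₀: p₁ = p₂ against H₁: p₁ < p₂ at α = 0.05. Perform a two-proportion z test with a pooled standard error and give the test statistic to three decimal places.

z = 1.135

p̂₁ = 437/713 = 0.61290, p̂₂ = 153/267 = 0.57303.
Pooled p̂ = (437+153)/(713+267) = 590/980 = 0.60204.
SE = √(p̂(1−p̂)(1/n₁+1/n₂)) = √(0.60204·0.39796·0.00514784) = √(0.00123336) = 0.03512.
z = (0.61290 − 0.57303)/0.03512 = 0.03987/0.03512 = 1.135.
p-value = P(Z < 1.135) ≈ 0.8719, so at α = 0.05 we fail to reject H₀.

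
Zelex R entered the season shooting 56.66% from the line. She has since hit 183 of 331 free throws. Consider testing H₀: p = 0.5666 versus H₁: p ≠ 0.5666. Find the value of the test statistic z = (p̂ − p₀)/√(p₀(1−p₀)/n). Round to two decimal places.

p̂ = 183/331 = 0.5529.
Standard error under H₀: √(0.5666×0.4334/331) = 0.0272.
z = (0.5529 − 0.5666)/0.0272 = -0.0137/0.0272 = -0.50.
Two-sided p-value ≈ 2·Φ(−0.504) = 0.6142.

z = -0.50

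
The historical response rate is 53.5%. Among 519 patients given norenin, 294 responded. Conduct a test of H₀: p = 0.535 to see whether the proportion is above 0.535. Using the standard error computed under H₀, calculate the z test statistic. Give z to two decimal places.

p̂ = 294/519 = 0.5665.
SE = √(p₀(1−p₀)/n) = √(0.24877/519) = 0.0219.
z = (0.5665 − 0.535)/0.0219 = 0.0315/0.0219 = 1.44.

z = 1.44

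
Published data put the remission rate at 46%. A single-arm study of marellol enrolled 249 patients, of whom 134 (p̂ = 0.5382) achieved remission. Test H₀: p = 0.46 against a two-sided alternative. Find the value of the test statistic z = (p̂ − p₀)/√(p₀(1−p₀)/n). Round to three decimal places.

p̂ = 134/249 = 0.538153.
Under H₀, SE = √(0.46·0.54/249) = √(0.00099759) = 0.031585.
z = (0.538153 − 0.46)/0.031585 = 0.078153/0.031585 = 2.474.
p-value = 2·P(Z > 2.474) ≈ 0.0133.

z = 2.474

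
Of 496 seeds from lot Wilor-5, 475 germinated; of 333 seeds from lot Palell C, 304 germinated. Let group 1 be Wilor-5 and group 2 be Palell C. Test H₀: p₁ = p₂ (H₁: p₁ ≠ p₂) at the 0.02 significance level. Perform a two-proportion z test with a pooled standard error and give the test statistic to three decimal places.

p̂₁ = 475/496 ≈ 0.95766, p̂₂ = 304/333 ≈ 0.91291.
Pooled p̂ = (475+304)/(496+333) = 779/829 = 0.93969.
SE = √(p̂(1−p̂)(1/n₁+1/n₂)) = √(0.93969·0.06031·0.00501913) = √(0.000284464) = 0.01687.
z = (0.95766 − 0.91291)/0.01687 = 0.04475/0.01687 = 2.653.
p-value = 2·P(Z > 2.653) ≈ 0.0080, so at α = 0.02 we reject H₀.

z = 2.653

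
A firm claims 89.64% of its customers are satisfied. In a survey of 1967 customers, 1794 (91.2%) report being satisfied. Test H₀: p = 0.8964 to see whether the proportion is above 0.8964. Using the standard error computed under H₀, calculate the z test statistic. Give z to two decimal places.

p̂ = 1794/1967 ≈ 0.91205.
SE = √(p₀(1−p₀)/n) = √(0.092867/1967) = 0.00687.
z = (0.91205 − 0.8964)/0.00687 = 0.01565/0.00687 = 2.28.
p-value = P(Z > 2.277) ≈ 0.0114.

z = 2.28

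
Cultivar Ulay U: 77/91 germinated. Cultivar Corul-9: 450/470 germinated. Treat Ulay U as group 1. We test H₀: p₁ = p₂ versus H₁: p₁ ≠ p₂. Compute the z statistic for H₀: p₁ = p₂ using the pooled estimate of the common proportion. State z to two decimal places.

z = -4.07

p̂₁ = 77/91 ≈ 0.8462, p̂₂ = 450/470 ≈ 0.9574.
Pooled p̂ = (77+450)/(91+470) = 527/561 = 0.9394.
SE = √(0.056933 × 0.0131167) = 0.0273.
z = (0.8462 − 0.9574)/0.0273 = -0.1112/0.0273 = -4.07.
Two-sided p-value ≈ 2·Φ(−4.073) = 0.0000.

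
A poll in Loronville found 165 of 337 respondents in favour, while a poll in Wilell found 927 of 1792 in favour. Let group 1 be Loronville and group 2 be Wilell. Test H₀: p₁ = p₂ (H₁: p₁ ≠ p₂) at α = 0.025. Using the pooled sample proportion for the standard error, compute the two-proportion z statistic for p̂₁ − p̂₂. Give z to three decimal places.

z = -0.933

p̂₁ = 165/337 ≈ 0.48961, p̂₂ = 927/1792 ≈ 0.51730.
Pooled p̂ = (165+927)/(337+1792) = 1092/2129 = 0.51292.
SE = √(0.249833 × 0.00352539) = 0.02968.
z = (0.48961 − 0.51730)/0.02968 = -0.02769/0.02968 = -0.933.
p-value = 2·P(Z > 0.933) ≈ 0.3509; since p > α = 0.025, fail to reject H₀.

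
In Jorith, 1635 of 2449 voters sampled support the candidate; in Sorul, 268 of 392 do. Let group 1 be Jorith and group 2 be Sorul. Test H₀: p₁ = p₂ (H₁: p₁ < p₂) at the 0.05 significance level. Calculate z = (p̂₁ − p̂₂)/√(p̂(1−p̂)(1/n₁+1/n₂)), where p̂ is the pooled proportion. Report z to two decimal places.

p̂₁ = 1635/2449 ≈ 0.6676, p̂₂ = 268/392 ≈ 0.6837.
Pooled p̂ = (1635+268)/(2449+392) = 1903/2841 = 0.6698.
SE = √(0.221156 × 0.00295935) = 0.0256.
z = (0.6676 − 0.6837)/0.0256 = -0.0161/0.0256 = -0.63.
p-value = P(Z < -0.628) ≈ 0.2652, so at α = 0.05 we fail to reject H₀.

z = -0.63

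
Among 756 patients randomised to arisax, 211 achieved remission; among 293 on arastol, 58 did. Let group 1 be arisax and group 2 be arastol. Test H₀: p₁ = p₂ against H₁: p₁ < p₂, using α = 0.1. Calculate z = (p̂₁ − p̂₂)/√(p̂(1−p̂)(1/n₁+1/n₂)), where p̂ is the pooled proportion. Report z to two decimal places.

z = 2.70

p̂₁ = 211/756 = 0.2791, p̂₂ = 58/293 = 0.1980.
Pooled p̂ = (211+58)/(756+293) = 269/1049 = 0.2564.
SE = √(p̂(1−p̂)(1/n₁+1/n₂)) = √(0.2564·0.7436·0.00473572) = √(0.000902988) = 0.0300.
z = (0.2791 − 0.1980)/0.0300 = 0.0811/0.0300 = 2.70.
p-value = P(Z < 2.700) ≈ 0.9965; since p > α = 0.1, fail to reject H₀.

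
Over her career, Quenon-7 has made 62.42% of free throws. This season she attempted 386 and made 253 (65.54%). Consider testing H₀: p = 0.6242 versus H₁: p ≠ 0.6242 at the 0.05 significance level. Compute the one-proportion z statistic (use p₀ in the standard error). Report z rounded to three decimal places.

z = 1.267

p̂ = 253/386 ≈ 0.65544.
Under H₀, SE = √(0.6242·0.3758/386) = √(0.000607706) = 0.02465.
z = (0.65544 − 0.6242)/0.02465 = 0.03124/0.02465 = 1.267.
Two-sided p-value ≈ 2·Φ(−1.267) = 0.2051; since p > α = 0.05, fail to reject H₀.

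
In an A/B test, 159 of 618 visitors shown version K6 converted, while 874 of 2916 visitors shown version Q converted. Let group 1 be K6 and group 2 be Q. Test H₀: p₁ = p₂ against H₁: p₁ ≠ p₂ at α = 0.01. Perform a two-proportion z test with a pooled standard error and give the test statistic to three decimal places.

p̂₁ = 159/618 = 0.257282, p̂₂ = 874/2916 = 0.299726.
Pooled p̂ = (159+874)/(618+2916) = 1033/3534 = 0.292303.
SE = √(p̂(1−p̂)(1/n₁+1/n₂)) = √(0.292303·0.707697·0.00196106) = √(0.000405669) = 0.020141.
z = (0.257282 − 0.299726)/0.020141 = -0.042444/0.020141 = -2.107.
p-value = 2·P(Z > 2.107) ≈ 0.0351. With α = 0.01, fail to reject H₀.

z = -2.107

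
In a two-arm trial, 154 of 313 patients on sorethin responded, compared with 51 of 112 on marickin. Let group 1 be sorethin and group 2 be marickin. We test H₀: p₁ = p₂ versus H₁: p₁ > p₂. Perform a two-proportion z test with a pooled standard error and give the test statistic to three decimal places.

p̂₁ = 154/313 ≈ 0.49201, p̂₂ = 51/112 ≈ 0.45536.
Pooled p̂ = (154+51)/(313+112) = 205/425 = 0.48235.
SE = √(0.249689 × 0.0121235) = 0.05502.
z = (0.49201 − 0.45536)/0.05502 = 0.03665/0.05502 = 0.666.
p-value = P(Z > 0.666) ≈ 0.2526.

z = 0.666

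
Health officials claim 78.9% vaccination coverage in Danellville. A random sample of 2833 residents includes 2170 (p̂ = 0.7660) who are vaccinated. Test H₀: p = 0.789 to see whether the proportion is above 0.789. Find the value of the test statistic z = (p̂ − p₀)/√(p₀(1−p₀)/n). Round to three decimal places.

z = -3.004

p̂ = 2170/2833 = 0.765972.
SE = √(p₀(1−p₀)/n) = √(0.16648/2833) = 0.007666.
z = (0.765972 − 0.789)/0.007666 = -0.023028/0.007666 = -3.004.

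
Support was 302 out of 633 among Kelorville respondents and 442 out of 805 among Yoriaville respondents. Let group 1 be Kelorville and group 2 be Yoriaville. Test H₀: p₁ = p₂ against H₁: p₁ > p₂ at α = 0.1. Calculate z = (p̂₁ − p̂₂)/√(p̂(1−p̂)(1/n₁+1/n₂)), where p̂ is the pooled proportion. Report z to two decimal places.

z = -2.71

p̂₁ = 302/633 = 0.47709, p̂₂ = 442/805 = 0.54907.
Pooled p̂ = (302+442)/(633+805) = 744/1438 = 0.51739.
SE = √(p̂(1−p̂)(1/n₁+1/n₂)) = √(0.51739·0.48261·0.00282201) = √(0.000704651) = 0.02655.
z = (0.47709 − 0.54907)/0.02655 = -0.07198/0.02655 = -2.71.
p-value = P(Z > -2.711) ≈ 0.9967; since p > α = 0.1, fail to reject H₀.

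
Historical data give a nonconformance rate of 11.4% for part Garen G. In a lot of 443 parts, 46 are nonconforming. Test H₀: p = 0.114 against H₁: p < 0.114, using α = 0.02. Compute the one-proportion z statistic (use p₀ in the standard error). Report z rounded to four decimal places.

z = -0.6730

p̂ = 46/443 ≈ 0.103837.
Under H₀, SE = √(0.114·0.886/443) = √(0.000228) = 0.015100.
z = (0.103837 − 0.114)/0.015100 = -0.010163/0.015100 = -0.6730.
p-value = P(Z < -0.673) ≈ 0.2505; since p > α = 0.02, fail to reject H₀.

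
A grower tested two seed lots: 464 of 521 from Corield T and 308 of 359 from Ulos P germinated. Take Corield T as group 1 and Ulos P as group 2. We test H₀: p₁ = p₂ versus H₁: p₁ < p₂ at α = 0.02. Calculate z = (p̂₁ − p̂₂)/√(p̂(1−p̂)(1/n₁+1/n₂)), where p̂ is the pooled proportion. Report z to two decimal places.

p̂₁ = 464/521 = 0.8906, p̂₂ = 308/359 = 0.8579.
Pooled p̂ = (464+308)/(521+359) = 772/880 = 0.8773.
SE = √(p̂(1−p̂)(1/n₁+1/n₂)) = √(0.8773·0.1227·0.0047049) = √(0.000506555) = 0.0225.
z = (0.8906 − 0.8579)/0.0225 = 0.0327/0.0225 = 1.45.
p-value = P(Z < 1.451) ≈ 0.9266; since p > α = 0.02, fail to reject H₀.

z = 1.45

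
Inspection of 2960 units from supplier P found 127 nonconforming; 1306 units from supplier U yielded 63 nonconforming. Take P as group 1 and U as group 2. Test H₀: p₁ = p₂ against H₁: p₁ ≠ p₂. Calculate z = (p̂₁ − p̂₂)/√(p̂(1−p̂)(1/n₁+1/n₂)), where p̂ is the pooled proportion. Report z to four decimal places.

p̂₁ = 127/2960 = 0.042905, p̂₂ = 63/1306 = 0.048239.
Pooled p̂ = (127+63)/(2960+1306) = 190/4266 = 0.044538.
SE = √(p̂(1−p̂)(1/n₁+1/n₂)) = √(0.044538·0.955462·0.00110353) = √(4.69604e-05) = 0.006853.
z = (0.042905 − 0.048239)/0.006853 = -0.005334/0.006853 = -0.7783.

z = -0.7783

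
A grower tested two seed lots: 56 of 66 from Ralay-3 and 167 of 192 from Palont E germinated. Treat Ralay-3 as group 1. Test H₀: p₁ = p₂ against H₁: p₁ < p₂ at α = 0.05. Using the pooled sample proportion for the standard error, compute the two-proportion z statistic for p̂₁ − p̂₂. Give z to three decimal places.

z = -0.436

p̂₁ = 56/66 ≈ 0.84848, p̂₂ = 167/192 ≈ 0.86979.
Pooled p̂ = (56+167)/(66+192) = 223/258 = 0.86434.
SE = √(p̂(1−p̂)(1/n₁+1/n₂)) = √(0.86434·0.13566·0.0203598) = √(0.00238731) = 0.04886.
z = (0.84848 − 0.86979)/0.04886 = -0.02131/0.04886 = -0.436.
p-value = P(Z < -0.436) ≈ 0.3314, so at α = 0.05 we fail to reject H₀.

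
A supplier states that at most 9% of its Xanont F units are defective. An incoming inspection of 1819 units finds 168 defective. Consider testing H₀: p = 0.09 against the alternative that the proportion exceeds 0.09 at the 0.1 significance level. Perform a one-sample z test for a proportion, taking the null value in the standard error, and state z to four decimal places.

z = 0.3515

p̂ = 168/1819 = 0.0923584.
Under H₀, SE = √(0.09·0.91/1819) = √(4.50247e-05) = 0.0067100.
z = (0.0923584 − 0.09)/0.0067100 = 0.0023584/0.0067100 = 0.3515.
p-value = P(Z > 0.351) ≈ 0.3626. With α = 0.1, fail to reject H₀.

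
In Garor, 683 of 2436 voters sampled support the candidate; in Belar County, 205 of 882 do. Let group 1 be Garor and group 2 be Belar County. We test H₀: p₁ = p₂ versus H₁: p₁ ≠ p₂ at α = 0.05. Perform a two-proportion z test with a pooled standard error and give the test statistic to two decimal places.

z = 2.76

p̂₁ = 683/2436 = 0.2804, p̂₂ = 205/882 = 0.2324.
Pooled p̂ = (683+205)/(2436+882) = 888/3318 = 0.2676.
SE = √(0.196005 × 0.0015443) = 0.0174.
z = (0.2804 − 0.2324)/0.0174 = 0.0480/0.0174 = 2.76.
Two-sided p-value ≈ 2·Φ(−2.756) = 0.0058. With α = 0.05, reject H₀.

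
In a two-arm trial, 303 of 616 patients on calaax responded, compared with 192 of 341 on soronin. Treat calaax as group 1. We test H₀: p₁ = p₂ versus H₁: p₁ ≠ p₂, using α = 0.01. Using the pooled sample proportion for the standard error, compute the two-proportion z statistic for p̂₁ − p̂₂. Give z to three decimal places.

p̂₁ = 303/616 ≈ 0.49188, p̂₂ = 192/341 ≈ 0.56305.
Pooled p̂ = (303+192)/(616+341) = 495/957 = 0.51724.
SE = √(p̂(1−p̂)(1/n₁+1/n₂)) = √(0.51724·0.48276·0.00455593) = √(0.00113763) = 0.03373.
z = (0.49188 − 0.56305)/0.03373 = -0.07117/0.03373 = -2.110.
Two-sided p-value ≈ 2·Φ(−2.110) = 0.0349. With α = 0.01, fail to reject H₀.

z = -2.110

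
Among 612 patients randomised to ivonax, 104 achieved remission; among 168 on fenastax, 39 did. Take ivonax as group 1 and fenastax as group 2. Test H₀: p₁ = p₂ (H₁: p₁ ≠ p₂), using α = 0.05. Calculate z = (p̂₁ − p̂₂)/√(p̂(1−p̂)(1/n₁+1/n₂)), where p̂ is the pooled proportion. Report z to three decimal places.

p̂₁ = 104/612 = 0.16993, p̂₂ = 39/168 = 0.23214.
Pooled p̂ = (104+39)/(612+168) = 143/780 = 0.18333.
SE = √(0.149722 × 0.00758637) = 0.03370.
z = (0.16993 − 0.23214)/0.03370 = -0.06221/0.03370 = -1.846.
p-value = 2·P(Z > 1.846) ≈ 0.0649. With α = 0.05, fail to reject H₀.

z = -1.846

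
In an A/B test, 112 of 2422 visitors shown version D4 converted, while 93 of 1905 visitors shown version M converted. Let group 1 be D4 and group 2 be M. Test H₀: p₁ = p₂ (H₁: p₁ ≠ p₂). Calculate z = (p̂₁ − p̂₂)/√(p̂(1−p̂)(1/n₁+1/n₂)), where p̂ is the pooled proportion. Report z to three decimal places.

p̂₁ = 112/2422 ≈ 0.04624, p̂₂ = 93/1905 ≈ 0.04882.
Pooled p̂ = (112+93)/(2422+1905) = 205/4327 = 0.04738.
SE = √(p̂(1−p̂)(1/n₁+1/n₂)) = √(0.04738·0.95262·0.000937816) = √(4.23259e-05) = 0.00651.
z = (0.04624 − 0.04882)/0.00651 = -0.00258/0.00651 = -0.396.

z = -0.396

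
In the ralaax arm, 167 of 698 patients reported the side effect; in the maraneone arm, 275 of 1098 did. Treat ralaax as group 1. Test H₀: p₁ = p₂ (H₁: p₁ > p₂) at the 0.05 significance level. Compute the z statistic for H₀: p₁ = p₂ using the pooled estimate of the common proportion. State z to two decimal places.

p̂₁ = 167/698 ≈ 0.2393, p̂₂ = 275/1098 ≈ 0.2505.
Pooled p̂ = (167+275)/(698+1098) = 442/1796 = 0.2461.
SE = √(0.185536 × 0.00234341) = 0.0209.
z = (0.2393 − 0.2505)/0.0209 = -0.0112/0.0209 = -0.54.
p-value = P(Z > -0.537) ≈ 0.7044, so at α = 0.05 we fail to reject H₀.

z = -0.54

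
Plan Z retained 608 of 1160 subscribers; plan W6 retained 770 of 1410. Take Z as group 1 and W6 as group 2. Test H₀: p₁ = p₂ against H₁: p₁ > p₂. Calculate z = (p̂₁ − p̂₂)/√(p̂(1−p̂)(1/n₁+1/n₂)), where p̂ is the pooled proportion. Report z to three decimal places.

p̂₁ = 608/1160 = 0.52414, p̂₂ = 770/1410 = 0.54610.
Pooled p̂ = (608+770)/(1160+1410) = 1378/2570 = 0.53619.
SE = √(0.248691 × 0.00157129) = 0.01977.
z = (0.52414 − 0.54610)/0.01977 = -0.02196/0.01977 = -1.111.
p-value = P(Z > -1.111) ≈ 0.8667.

z = -1.111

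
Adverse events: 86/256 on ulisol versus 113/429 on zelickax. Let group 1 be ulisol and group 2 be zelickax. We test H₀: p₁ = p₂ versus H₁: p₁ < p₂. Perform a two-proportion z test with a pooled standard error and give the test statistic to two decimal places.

z = 2.02

p̂₁ = 86/256 = 0.3359, p̂₂ = 113/429 = 0.2634.
Pooled p̂ = (86+113)/(256+429) = 199/685 = 0.2905.
SE = √(0.206114 × 0.00623725) = 0.0359.
z = (0.3359 − 0.2634)/0.0359 = 0.0725/0.0359 = 2.02.
p-value = P(Z < 2.023) ≈ 0.9785.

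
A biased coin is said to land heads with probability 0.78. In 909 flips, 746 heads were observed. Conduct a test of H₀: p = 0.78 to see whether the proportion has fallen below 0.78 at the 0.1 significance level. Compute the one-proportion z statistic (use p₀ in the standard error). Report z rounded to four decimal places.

p̂ = 746/909 ≈ 0.8206821.
SE = √(p₀(1−p₀)/n) = √(0.1716/909) = 0.0137397.
z = (0.8206821 − 0.78)/0.0137397 = 0.0406821/0.0137397 = 2.9609.
p-value = P(Z < 2.961) ≈ 0.9985. With α = 0.1, fail to reject H₀.

z = 2.9609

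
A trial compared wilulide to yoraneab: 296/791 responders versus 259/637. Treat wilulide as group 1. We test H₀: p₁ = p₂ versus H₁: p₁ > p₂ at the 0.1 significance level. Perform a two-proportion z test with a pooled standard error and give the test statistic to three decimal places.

z = -1.248

p̂₁ = 296/791 = 0.37421, p̂₂ = 259/637 = 0.40659.
Pooled p̂ = (296+259)/(791+637) = 555/1428 = 0.38866.
SE = √(p̂(1−p̂)(1/n₁+1/n₂)) = √(0.38866·0.61134·0.00283408) = √(0.000673384) = 0.02595.
z = (0.37421 − 0.40659)/0.02595 = -0.03238/0.02595 = -1.248.
p-value = P(Z > -1.248) ≈ 0.8940, so at α = 0.1 we fail to reject H₀.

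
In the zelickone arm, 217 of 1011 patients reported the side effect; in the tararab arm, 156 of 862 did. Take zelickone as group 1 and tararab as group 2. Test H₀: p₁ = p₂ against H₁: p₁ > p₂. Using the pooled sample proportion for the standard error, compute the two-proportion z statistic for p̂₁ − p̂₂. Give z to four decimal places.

z = 1.8183

p̂₁ = 217/1011 ≈ 0.2146390, p̂₂ = 156/862 ≈ 0.1809745.
Pooled p̂ = (217+156)/(1011+862) = 373/1873 = 0.1991458.
SE = √(0.159487 × 0.00214921) = 0.0185141.
z = (0.2146390 − 0.1809745)/0.0185141 = 0.0336645/0.0185141 = 1.8183.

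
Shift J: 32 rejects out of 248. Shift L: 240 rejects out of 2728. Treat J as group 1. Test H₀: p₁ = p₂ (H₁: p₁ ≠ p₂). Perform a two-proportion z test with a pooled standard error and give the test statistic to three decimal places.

p̂₁ = 32/248 = 0.12903, p̂₂ = 240/2728 = 0.08798.
Pooled p̂ = (32+240)/(248+2728) = 272/2976 = 0.09140.
SE = √(p̂(1−p̂)(1/n₁+1/n₂)) = √(0.09140·0.90860·0.00439883) = √(0.000365297) = 0.01911.
z = (0.12903 − 0.08798)/0.01911 = 0.04105/0.01911 = 2.148.
p-value = 2·P(Z > 2.148) ≈ 0.0317.

z = 2.148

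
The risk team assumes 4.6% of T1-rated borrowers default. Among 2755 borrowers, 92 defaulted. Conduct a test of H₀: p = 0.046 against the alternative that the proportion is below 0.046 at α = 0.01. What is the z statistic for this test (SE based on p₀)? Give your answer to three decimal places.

z = -3.159

p̂ = 92/2755 ≈ 0.033394.
Standard error under H₀: √(0.046×0.954/2755) = 0.003991.
z = (0.033394 − 0.046)/0.003991 = -0.012606/0.003991 = -3.159.
p-value = P(Z < -3.159) ≈ 0.0008; since p < α = 0.01, reject H₀.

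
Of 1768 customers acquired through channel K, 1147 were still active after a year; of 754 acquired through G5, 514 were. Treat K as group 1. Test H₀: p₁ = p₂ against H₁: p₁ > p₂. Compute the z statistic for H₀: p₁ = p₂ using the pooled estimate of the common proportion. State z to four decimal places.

p̂₁ = 1147/1768 ≈ 0.648756, p̂₂ = 514/754 ≈ 0.681698.
Pooled p̂ = (1147+514)/(1768+754) = 1661/2522 = 0.658604.
SE = √(0.224845 × 0.00189187) = 0.020625.
z = (0.648756 − 0.681698)/0.020625 = -0.032942/0.020625 = -1.5972.
p-value = P(Z > -1.597) ≈ 0.9449.

z = -1.5972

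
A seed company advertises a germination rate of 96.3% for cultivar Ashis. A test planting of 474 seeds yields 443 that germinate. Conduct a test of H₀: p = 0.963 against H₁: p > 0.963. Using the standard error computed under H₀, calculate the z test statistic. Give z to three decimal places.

p̂ = 443/474 = 0.93460.
Under H₀, SE = √(0.963·0.037/474) = √(7.51709e-05) = 0.00867.
z = (0.93460 − 0.963)/0.00867 = -0.02840/0.00867 = -3.276.

z = -3.276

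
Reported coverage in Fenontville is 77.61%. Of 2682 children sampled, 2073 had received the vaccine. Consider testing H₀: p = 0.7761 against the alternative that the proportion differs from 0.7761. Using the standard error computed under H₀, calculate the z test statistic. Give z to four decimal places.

z = -0.3937

p̂ = 2073/2682 = 0.772931.
Standard error under H₀: √(0.7761×0.2239/2682) = 0.008049.
z = (0.772931 − 0.7761)/0.008049 = -0.003169/0.008049 = -0.3937.
Two-sided p-value ≈ 2·Φ(−0.394) = 0.6938.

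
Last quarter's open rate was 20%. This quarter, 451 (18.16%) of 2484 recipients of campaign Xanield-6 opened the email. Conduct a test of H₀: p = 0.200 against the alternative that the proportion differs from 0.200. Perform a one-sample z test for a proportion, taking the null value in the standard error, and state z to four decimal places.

z = -2.2974

p̂ = 451/2484 ≈ 0.1815620.
Standard error under H₀: √(0.2×0.8/2484) = 0.0080257.
z = (0.1815620 − 0.2)/0.0080257 = -0.0184380/0.0080257 = -2.2974.
p-value = 2·P(Z > 2.297) ≈ 0.0216.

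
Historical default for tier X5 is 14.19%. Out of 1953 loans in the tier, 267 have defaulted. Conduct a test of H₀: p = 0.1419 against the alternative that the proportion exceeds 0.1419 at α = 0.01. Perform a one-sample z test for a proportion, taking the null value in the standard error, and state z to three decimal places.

p̂ = 267/1953 ≈ 0.13671.
Standard error under H₀: √(0.1419×0.8581/1953) = 0.00790.
z = (0.13671 − 0.1419)/0.00790 = -0.00519/0.00790 = -0.657.
p-value = P(Z > -0.657) ≈ 0.7444; since p > α = 0.01, fail to reject H₀.

z = -0.657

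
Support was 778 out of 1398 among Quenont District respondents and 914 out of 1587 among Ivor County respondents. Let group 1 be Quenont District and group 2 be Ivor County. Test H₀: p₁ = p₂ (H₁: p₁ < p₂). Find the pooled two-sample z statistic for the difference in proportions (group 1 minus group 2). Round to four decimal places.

p̂₁ = 778/1398 ≈ 0.556509, p̂₂ = 914/1587 ≈ 0.575929.
Pooled p̂ = (778+914)/(1398+1587) = 1692/2985 = 0.566834.
SE = √(0.245533 × 0.00134543) = 0.018175.
z = (0.556509 − 0.575929)/0.018175 = -0.019420/0.018175 = -1.0685.

z = -1.0685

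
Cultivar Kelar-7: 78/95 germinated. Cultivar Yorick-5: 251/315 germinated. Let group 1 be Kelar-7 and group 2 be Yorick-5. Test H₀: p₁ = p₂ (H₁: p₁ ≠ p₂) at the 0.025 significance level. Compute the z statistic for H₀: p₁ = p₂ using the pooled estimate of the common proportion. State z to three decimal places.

z = 0.520

p̂₁ = 78/95 = 0.82105, p̂₂ = 251/315 = 0.79683.
Pooled p̂ = (78+251)/(95+315) = 329/410 = 0.80244.
SE = √(0.158531 × 0.0137009) = 0.04660.
z = (0.82105 − 0.79683)/0.04660 = 0.02422/0.04660 = 0.520.
p-value = 2·P(Z > 0.520) ≈ 0.6032, so at α = 0.025 we fail to reject H₀.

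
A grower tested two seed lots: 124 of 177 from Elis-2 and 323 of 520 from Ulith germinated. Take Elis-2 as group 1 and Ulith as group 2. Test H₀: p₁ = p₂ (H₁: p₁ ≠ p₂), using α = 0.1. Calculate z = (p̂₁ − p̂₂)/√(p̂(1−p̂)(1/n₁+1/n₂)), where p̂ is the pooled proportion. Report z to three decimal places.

z = 1.903

p̂₁ = 124/177 = 0.700565, p̂₂ = 323/520 = 0.621154.
Pooled p̂ = (124+323)/(177+520) = 447/697 = 0.641320.
SE = √(0.230029 × 0.00757279) = 0.041737.
z = (0.700565 − 0.621154)/0.041737 = 0.079411/0.041737 = 1.903.
p-value = 2·P(Z > 1.903) ≈ 0.0571. With α = 0.1, reject H₀.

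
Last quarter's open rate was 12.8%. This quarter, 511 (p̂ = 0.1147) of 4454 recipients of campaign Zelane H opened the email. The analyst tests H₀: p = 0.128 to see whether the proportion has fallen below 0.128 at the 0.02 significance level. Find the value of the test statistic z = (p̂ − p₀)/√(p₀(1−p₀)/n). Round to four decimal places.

p̂ = 511/4454 = 0.114728.
SE = √(p₀(1−p₀)/n) = √(0.11162/4454) = 0.005006.
z = (0.114728 − 0.128)/0.005006 = -0.013272/0.005006 = -2.6512.
p-value = P(Z < -2.651) ≈ 0.0040. With α = 0.02, reject H₀.

z = -2.6512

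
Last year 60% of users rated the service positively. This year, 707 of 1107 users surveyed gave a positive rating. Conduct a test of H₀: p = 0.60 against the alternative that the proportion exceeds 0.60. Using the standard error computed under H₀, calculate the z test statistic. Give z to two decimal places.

z = 2.63

p̂ = 707/1107 = 0.6387.
Standard error under H₀: √(0.6×0.4/1107) = 0.0147.
z = (0.6387 − 0.6)/0.0147 = 0.0387/0.0147 = 2.63.
p-value = P(Z > 2.626) ≈ 0.0043.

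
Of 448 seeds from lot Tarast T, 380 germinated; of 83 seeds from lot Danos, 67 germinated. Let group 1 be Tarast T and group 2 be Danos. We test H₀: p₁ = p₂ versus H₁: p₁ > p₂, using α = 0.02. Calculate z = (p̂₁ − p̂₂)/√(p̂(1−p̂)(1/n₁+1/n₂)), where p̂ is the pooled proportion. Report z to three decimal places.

z = 0.940

p̂₁ = 380/448 = 0.84821, p̂₂ = 67/83 = 0.80723.
Pooled p̂ = (380+67)/(448+83) = 447/531 = 0.84181.
SE = √(p̂(1−p̂)(1/n₁+1/n₂)) = √(0.84181·0.15819·0.0142803) = √(0.00190167) = 0.04361.
z = (0.84821 − 0.80723)/0.04361 = 0.04098/0.04361 = 0.940.
p-value = P(Z > 0.940) ≈ 0.1736. With α = 0.02, fail to reject H₀.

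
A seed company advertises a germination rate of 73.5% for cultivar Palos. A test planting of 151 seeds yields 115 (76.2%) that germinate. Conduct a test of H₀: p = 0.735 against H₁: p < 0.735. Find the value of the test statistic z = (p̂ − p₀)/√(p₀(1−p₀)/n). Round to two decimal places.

z = 0.74

p̂ = 115/151 ≈ 0.7616.
SE = √(p₀(1−p₀)/n) = √(0.19478/151) = 0.0359.
z = (0.7616 − 0.735)/0.0359 = 0.0266/0.0359 = 0.74.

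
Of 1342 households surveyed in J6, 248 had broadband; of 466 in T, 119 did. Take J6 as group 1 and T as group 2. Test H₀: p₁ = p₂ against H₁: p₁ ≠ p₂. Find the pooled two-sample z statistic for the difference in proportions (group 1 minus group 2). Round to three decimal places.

p̂₁ = 248/1342 ≈ 0.184799, p̂₂ = 119/466 ≈ 0.255365.
Pooled p̂ = (248+119)/(1342+466) = 367/1808 = 0.202987.
SE = √(0.161783 × 0.00289108) = 0.021627.
z = (0.184799 − 0.255365)/0.021627 = -0.070566/0.021627 = -3.263.

z = -3.263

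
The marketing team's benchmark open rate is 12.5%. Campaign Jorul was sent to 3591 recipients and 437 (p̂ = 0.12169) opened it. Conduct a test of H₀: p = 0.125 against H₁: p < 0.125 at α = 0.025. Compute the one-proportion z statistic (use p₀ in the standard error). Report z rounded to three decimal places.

p̂ = 437/3591 = 0.121693.
Standard error under H₀: √(0.125×0.875/3591) = 0.005519.
z = (0.121693 − 0.125)/0.005519 = -0.003307/0.005519 = -0.599.
p-value = P(Z < -0.599) ≈ 0.2745. With α = 0.025, fail to reject H₀.

z = -0.599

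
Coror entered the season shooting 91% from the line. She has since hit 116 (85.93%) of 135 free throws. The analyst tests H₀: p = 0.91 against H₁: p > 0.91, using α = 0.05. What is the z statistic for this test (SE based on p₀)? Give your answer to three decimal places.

z = -2.060

p̂ = 116/135 ≈ 0.85926.
SE = √(p₀(1−p₀)/n) = √(0.0819/135) = 0.02463.
z = (0.85926 − 0.91)/0.02463 = -0.05074/0.02463 = -2.060.
p-value = P(Z > -2.060) ≈ 0.9803. With α = 0.05, fail to reject H₀.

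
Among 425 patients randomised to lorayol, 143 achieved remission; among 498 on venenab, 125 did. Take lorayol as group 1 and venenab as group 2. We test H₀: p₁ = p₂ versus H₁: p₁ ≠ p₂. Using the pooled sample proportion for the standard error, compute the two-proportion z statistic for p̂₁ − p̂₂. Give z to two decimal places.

z = 2.85

p̂₁ = 143/425 ≈ 0.3365, p̂₂ = 125/498 ≈ 0.2510.
Pooled p̂ = (143+125)/(425+498) = 268/923 = 0.2904.
SE = √(0.20605 × 0.00436097) = 0.0300.
z = (0.3365 − 0.2510)/0.0300 = 0.0855/0.0300 = 2.85.
p-value = 2·P(Z > 2.851) ≈ 0.0044.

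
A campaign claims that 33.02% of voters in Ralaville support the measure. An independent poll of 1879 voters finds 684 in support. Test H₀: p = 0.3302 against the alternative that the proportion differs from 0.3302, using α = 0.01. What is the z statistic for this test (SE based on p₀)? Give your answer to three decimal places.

z = 3.118

p̂ = 684/1879 ≈ 0.364023.
SE = √(p₀(1−p₀)/n) = √(0.22117/1879) = 0.010849.
z = (0.364023 − 0.3302)/0.010849 = 0.033823/0.010849 = 3.118.
p-value = 2·P(Z > 3.118) ≈ 0.0018; since p < α = 0.01, reject H₀.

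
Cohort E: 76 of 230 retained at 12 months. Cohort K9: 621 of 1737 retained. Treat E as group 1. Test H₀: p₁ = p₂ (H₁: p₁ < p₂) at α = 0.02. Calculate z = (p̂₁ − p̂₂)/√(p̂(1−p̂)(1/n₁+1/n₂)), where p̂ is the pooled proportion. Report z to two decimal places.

p̂₁ = 76/230 ≈ 0.3304, p̂₂ = 621/1737 ≈ 0.3575.
Pooled p̂ = (76+621)/(230+1737) = 697/1967 = 0.3543.
SE = √(p̂(1−p̂)(1/n₁+1/n₂)) = √(0.3543·0.6457·0.00492353) = √(0.00112643) = 0.0336.
z = (0.3304 − 0.3575)/0.0336 = -0.0271/0.0336 = -0.81.
p-value = P(Z < -0.807) ≈ 0.2099, so at α = 0.02 we fail to reject H₀.

z = -0.81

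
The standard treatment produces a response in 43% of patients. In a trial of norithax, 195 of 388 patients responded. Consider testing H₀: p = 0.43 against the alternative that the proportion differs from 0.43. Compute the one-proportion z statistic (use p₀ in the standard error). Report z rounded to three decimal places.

z = 2.888

p̂ = 195/388 = 0.50258.
SE = √(p₀(1−p₀)/n) = √(0.2451/388) = 0.02513.
z = (0.50258 − 0.43)/0.02513 = 0.07258/0.02513 = 2.888.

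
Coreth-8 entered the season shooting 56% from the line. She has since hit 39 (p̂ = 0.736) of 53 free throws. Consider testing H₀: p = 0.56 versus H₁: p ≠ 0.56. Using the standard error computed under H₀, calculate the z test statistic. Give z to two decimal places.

p̂ = 39/53 ≈ 0.7358.
Standard error under H₀: √(0.56×0.44/53) = 0.0682.
z = (0.7358 − 0.56)/0.0682 = 0.1758/0.0682 = 2.58.

z = 2.58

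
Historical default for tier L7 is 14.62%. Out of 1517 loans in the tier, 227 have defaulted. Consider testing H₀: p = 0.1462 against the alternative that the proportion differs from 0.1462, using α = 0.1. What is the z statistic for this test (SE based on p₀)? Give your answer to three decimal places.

p̂ = 227/1517 ≈ 0.14964.
Standard error under H₀: √(0.1462×0.8538/1517) = 0.00907.
z = (0.14964 − 0.1462)/0.00907 = 0.00344/0.00907 = 0.379.
p-value = 2·P(Z > 0.379) ≈ 0.7047; since p > α = 0.1, fail to reject H₀.

z = 0.379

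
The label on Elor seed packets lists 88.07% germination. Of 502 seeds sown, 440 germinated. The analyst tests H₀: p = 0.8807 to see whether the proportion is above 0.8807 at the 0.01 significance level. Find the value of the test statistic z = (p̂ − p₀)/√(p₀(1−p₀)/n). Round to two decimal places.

z = -0.29

p̂ = 440/502 = 0.8765.
Under H₀, SE = √(0.8807·0.1193/502) = √(0.000209298) = 0.0145.
z = (0.8765 − 0.8807)/0.0145 = -0.0042/0.0145 = -0.29.
p-value = P(Z > -0.291) ≈ 0.6144, so at α = 0.01 we fail to reject H₀.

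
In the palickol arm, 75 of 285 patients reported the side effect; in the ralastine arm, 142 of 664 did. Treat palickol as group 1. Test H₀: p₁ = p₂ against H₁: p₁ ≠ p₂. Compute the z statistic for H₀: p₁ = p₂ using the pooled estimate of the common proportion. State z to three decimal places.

z = 1.658

p̂₁ = 75/285 ≈ 0.26316, p̂₂ = 142/664 ≈ 0.21386.
Pooled p̂ = (75+142)/(285+664) = 217/949 = 0.22866.
SE = √(p̂(1−p̂)(1/n₁+1/n₂)) = √(0.22866·0.77134·0.0050148) = √(0.000884487) = 0.02974.
z = (0.26316 − 0.21386)/0.02974 = 0.04930/0.02974 = 1.658.
p-value = 2·P(Z > 1.658) ≈ 0.0974.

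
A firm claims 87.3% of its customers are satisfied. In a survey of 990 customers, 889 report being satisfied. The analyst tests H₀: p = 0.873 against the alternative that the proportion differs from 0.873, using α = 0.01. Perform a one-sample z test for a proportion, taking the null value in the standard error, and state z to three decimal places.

z = 2.360

p̂ = 889/990 ≈ 0.897980.
Standard error under H₀: √(0.873×0.127/990) = 0.010583.
z = (0.897980 − 0.873)/0.010583 = 0.024980/0.010583 = 2.360.
p-value = 2·P(Z > 2.360) ≈ 0.0183. With α = 0.01, fail to reject H₀.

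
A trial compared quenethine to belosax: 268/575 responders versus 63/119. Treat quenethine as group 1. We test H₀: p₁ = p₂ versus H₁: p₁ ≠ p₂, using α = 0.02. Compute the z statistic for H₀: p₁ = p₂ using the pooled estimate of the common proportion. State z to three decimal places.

p̂₁ = 268/575 = 0.46609, p̂₂ = 63/119 = 0.52941.
Pooled p̂ = (268+63)/(575+119) = 331/694 = 0.47695.
SE = √(0.249468 × 0.0101425) = 0.05030.
z = (0.46609 − 0.52941)/0.05030 = -0.06332/0.05030 = -1.259.
Two-sided p-value ≈ 2·Φ(−1.259) = 0.2081. With α = 0.02, fail to reject H₀.

z = -1.259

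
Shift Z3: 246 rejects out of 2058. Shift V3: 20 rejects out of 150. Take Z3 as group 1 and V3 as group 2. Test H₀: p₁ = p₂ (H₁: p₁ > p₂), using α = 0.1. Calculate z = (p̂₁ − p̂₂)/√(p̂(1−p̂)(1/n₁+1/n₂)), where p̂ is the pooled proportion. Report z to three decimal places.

z = -0.501

p̂₁ = 246/2058 ≈ 0.11953, p̂₂ = 20/150 ≈ 0.13333.
Pooled p̂ = (246+20)/(2058+150) = 266/2208 = 0.12047.
SE = √(0.105958 × 0.00715258) = 0.02753.
z = (0.11953 − 0.13333)/0.02753 = -0.01380/0.02753 = -0.501.
p-value = P(Z > -0.501) ≈ 0.6919; since p > α = 0.1, fail to reject H₀.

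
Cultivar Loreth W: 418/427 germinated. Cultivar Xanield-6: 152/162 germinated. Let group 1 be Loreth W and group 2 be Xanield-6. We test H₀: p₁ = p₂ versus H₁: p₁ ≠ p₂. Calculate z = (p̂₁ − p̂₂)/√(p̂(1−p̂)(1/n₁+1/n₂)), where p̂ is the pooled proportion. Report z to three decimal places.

z = 2.493

p̂₁ = 418/427 ≈ 0.978923, p̂₂ = 152/162 ≈ 0.938272.
Pooled p̂ = (418+152)/(427+162) = 570/589 = 0.967742.
SE = √(p̂(1−p̂)(1/n₁+1/n₂)) = √(0.967742·0.032258·0.00851476) = √(0.000265809) = 0.016304.
z = (0.978923 − 0.938272)/0.016304 = 0.040651/0.016304 = 2.493.
Two-sided p-value ≈ 2·Φ(−2.493) = 0.0127.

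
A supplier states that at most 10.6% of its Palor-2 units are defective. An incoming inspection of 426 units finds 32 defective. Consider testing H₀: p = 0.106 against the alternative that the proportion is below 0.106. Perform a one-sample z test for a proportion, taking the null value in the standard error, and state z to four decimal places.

p̂ = 32/426 = 0.075117.
Standard error under H₀: √(0.106×0.894/426) = 0.014915.
z = (0.075117 − 0.106)/0.014915 = -0.030883/0.014915 = -2.0706.
p-value = P(Z < -2.071) ≈ 0.0192.

z = -2.0706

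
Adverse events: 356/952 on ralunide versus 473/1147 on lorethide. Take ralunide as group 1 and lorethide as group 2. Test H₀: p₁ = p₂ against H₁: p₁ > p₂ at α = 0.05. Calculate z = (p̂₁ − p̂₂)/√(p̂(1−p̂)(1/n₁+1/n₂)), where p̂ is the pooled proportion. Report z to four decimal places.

z = -1.7931

p̂₁ = 356/952 = 0.373950, p̂₂ = 473/1147 = 0.412380.
Pooled p̂ = (356+473)/(952+1147) = 829/2099 = 0.394950.
SE = √(p̂(1−p̂)(1/n₁+1/n₂)) = √(0.394950·0.605050·0.00192226) = √(0.000459352) = 0.021432.
z = (0.373950 − 0.412380)/0.021432 = -0.038430/0.021432 = -1.7931.
p-value = P(Z > -1.793) ≈ 0.9635, so at α = 0.05 we fail to reject H₀.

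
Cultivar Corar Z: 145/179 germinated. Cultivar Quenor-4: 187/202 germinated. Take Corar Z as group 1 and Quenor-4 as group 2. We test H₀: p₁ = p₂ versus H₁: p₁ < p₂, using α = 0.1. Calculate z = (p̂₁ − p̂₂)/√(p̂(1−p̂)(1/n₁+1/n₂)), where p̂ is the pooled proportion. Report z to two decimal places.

p̂₁ = 145/179 = 0.81006, p̂₂ = 187/202 = 0.92574.
Pooled p̂ = (145+187)/(179+202) = 332/381 = 0.87139.
SE = √(p̂(1−p̂)(1/n₁+1/n₂)) = √(0.87139·0.12861·0.0105371) = √(0.00118088) = 0.03436.
z = (0.81006 − 0.92574)/0.03436 = -0.11568/0.03436 = -3.37.
p-value = P(Z < -3.367) ≈ 0.0004. With α = 0.1, reject H₀.

z = -3.37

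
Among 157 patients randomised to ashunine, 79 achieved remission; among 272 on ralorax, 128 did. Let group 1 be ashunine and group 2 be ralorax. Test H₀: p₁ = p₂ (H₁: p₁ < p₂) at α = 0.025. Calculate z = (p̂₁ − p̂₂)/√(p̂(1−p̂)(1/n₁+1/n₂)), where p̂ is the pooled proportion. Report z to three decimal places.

z = 0.651

p̂₁ = 79/157 ≈ 0.50318, p̂₂ = 128/272 ≈ 0.47059.
Pooled p̂ = (79+128)/(157+272) = 207/429 = 0.48252.
SE = √(p̂(1−p̂)(1/n₁+1/n₂)) = √(0.48252·0.51748·0.0100459) = √(0.0025084) = 0.05008.
z = (0.50318 − 0.47059)/0.05008 = 0.03259/0.05008 = 0.651.
p-value = P(Z < 0.651) ≈ 0.7424. With α = 0.025, fail to reject H₀.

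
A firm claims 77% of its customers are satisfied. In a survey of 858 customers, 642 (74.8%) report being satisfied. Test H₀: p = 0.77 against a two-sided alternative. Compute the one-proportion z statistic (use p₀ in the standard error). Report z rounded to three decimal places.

p̂ = 642/858 ≈ 0.74825.
SE = √(p₀(1−p₀)/n) = √(0.1771/858) = 0.01437.
z = (0.74825 − 0.77)/0.01437 = -0.02175/0.01437 = -1.514.
p-value = 2·P(Z > 1.514) ≈ 0.1301.

z = -1.514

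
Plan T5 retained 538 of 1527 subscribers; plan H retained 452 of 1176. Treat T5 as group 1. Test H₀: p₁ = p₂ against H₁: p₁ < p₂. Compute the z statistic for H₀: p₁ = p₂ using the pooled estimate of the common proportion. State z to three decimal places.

p̂₁ = 538/1527 ≈ 0.35232, p̂₂ = 452/1176 ≈ 0.38435.
Pooled p̂ = (538+452)/(1527+1176) = 990/2703 = 0.36626.
SE = √(p̂(1−p̂)(1/n₁+1/n₂)) = √(0.36626·0.63374·0.00150522) = √(0.000349382) = 0.01869.
z = (0.35232 − 0.38435)/0.01869 = -0.03203/0.01869 = -1.714.

z = -1.714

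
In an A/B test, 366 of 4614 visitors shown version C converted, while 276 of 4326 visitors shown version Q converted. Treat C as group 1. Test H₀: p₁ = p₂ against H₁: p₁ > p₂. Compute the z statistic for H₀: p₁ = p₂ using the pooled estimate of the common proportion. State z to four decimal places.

z = 2.8411

p̂₁ = 366/4614 = 0.079324, p̂₂ = 276/4326 = 0.063800.
Pooled p̂ = (366+276)/(4614+4326) = 642/8940 = 0.071812.
SE = √(p̂(1−p̂)(1/n₁+1/n₂)) = √(0.071812·0.928188·0.000447892) = √(2.98543e-05) = 0.005464.
z = (0.079324 − 0.063800)/0.005464 = 0.015524/0.005464 = 2.8411.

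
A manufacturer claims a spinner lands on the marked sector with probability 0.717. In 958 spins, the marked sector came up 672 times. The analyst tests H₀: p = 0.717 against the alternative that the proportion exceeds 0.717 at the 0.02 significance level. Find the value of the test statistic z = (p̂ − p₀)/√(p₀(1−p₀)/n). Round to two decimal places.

p̂ = 672/958 = 0.70146.
Under H₀, SE = √(0.717·0.283/958) = √(0.000211807) = 0.01455.
z = (0.70146 − 0.717)/0.01455 = -0.01554/0.01455 = -1.07.
p-value = P(Z > -1.068) ≈ 0.8572. With α = 0.02, fail to reject H₀.

z = -1.07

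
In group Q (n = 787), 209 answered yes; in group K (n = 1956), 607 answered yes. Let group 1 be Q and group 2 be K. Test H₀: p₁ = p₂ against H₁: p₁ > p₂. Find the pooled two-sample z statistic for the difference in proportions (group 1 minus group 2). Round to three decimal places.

z = -2.320

p̂₁ = 209/787 ≈ 0.265565, p̂₂ = 607/1956 ≈ 0.310327.
Pooled p̂ = (209+607)/(787+1956) = 816/2743 = 0.297485.
SE = √(0.208987 × 0.0017819) = 0.019298.
z = (0.265565 − 0.310327)/0.019298 = -0.044762/0.019298 = -2.320.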